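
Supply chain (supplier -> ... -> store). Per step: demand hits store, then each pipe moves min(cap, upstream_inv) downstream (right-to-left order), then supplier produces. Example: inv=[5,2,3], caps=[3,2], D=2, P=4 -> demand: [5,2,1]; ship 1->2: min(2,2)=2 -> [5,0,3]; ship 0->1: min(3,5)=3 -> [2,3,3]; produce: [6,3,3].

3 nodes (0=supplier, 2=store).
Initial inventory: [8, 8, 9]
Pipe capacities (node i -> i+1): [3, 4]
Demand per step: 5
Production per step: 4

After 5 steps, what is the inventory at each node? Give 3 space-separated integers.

Step 1: demand=5,sold=5 ship[1->2]=4 ship[0->1]=3 prod=4 -> inv=[9 7 8]
Step 2: demand=5,sold=5 ship[1->2]=4 ship[0->1]=3 prod=4 -> inv=[10 6 7]
Step 3: demand=5,sold=5 ship[1->2]=4 ship[0->1]=3 prod=4 -> inv=[11 5 6]
Step 4: demand=5,sold=5 ship[1->2]=4 ship[0->1]=3 prod=4 -> inv=[12 4 5]
Step 5: demand=5,sold=5 ship[1->2]=4 ship[0->1]=3 prod=4 -> inv=[13 3 4]

13 3 4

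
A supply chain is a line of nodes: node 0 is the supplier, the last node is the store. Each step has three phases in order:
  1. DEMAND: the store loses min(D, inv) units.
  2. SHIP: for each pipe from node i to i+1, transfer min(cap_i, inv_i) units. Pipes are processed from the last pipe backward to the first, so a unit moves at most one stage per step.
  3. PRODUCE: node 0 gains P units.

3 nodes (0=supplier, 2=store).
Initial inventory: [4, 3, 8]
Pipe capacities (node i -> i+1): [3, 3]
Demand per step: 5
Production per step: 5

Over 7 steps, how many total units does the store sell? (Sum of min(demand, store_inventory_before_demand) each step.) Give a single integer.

Answer: 26

Derivation:
Step 1: sold=5 (running total=5) -> [6 3 6]
Step 2: sold=5 (running total=10) -> [8 3 4]
Step 3: sold=4 (running total=14) -> [10 3 3]
Step 4: sold=3 (running total=17) -> [12 3 3]
Step 5: sold=3 (running total=20) -> [14 3 3]
Step 6: sold=3 (running total=23) -> [16 3 3]
Step 7: sold=3 (running total=26) -> [18 3 3]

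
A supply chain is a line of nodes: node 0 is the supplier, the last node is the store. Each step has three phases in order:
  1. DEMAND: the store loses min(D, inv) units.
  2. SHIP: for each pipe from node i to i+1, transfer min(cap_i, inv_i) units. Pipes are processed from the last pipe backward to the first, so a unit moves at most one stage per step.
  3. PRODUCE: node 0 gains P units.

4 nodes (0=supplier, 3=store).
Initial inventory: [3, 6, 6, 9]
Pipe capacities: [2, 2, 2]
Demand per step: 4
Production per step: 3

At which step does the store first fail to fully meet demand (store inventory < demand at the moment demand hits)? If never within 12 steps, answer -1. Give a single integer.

Step 1: demand=4,sold=4 ship[2->3]=2 ship[1->2]=2 ship[0->1]=2 prod=3 -> [4 6 6 7]
Step 2: demand=4,sold=4 ship[2->3]=2 ship[1->2]=2 ship[0->1]=2 prod=3 -> [5 6 6 5]
Step 3: demand=4,sold=4 ship[2->3]=2 ship[1->2]=2 ship[0->1]=2 prod=3 -> [6 6 6 3]
Step 4: demand=4,sold=3 ship[2->3]=2 ship[1->2]=2 ship[0->1]=2 prod=3 -> [7 6 6 2]
Step 5: demand=4,sold=2 ship[2->3]=2 ship[1->2]=2 ship[0->1]=2 prod=3 -> [8 6 6 2]
Step 6: demand=4,sold=2 ship[2->3]=2 ship[1->2]=2 ship[0->1]=2 prod=3 -> [9 6 6 2]
Step 7: demand=4,sold=2 ship[2->3]=2 ship[1->2]=2 ship[0->1]=2 prod=3 -> [10 6 6 2]
Step 8: demand=4,sold=2 ship[2->3]=2 ship[1->2]=2 ship[0->1]=2 prod=3 -> [11 6 6 2]
Step 9: demand=4,sold=2 ship[2->3]=2 ship[1->2]=2 ship[0->1]=2 prod=3 -> [12 6 6 2]
Step 10: demand=4,sold=2 ship[2->3]=2 ship[1->2]=2 ship[0->1]=2 prod=3 -> [13 6 6 2]
Step 11: demand=4,sold=2 ship[2->3]=2 ship[1->2]=2 ship[0->1]=2 prod=3 -> [14 6 6 2]
Step 12: demand=4,sold=2 ship[2->3]=2 ship[1->2]=2 ship[0->1]=2 prod=3 -> [15 6 6 2]
First stockout at step 4

4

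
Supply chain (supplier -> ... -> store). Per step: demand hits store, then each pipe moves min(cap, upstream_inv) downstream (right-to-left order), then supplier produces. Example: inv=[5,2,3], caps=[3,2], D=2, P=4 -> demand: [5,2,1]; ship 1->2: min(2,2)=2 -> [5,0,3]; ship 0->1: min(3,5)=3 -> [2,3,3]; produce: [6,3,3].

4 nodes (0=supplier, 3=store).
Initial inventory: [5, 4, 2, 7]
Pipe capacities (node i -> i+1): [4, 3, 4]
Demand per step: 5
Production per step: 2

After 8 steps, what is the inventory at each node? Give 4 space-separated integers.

Step 1: demand=5,sold=5 ship[2->3]=2 ship[1->2]=3 ship[0->1]=4 prod=2 -> inv=[3 5 3 4]
Step 2: demand=5,sold=4 ship[2->3]=3 ship[1->2]=3 ship[0->1]=3 prod=2 -> inv=[2 5 3 3]
Step 3: demand=5,sold=3 ship[2->3]=3 ship[1->2]=3 ship[0->1]=2 prod=2 -> inv=[2 4 3 3]
Step 4: demand=5,sold=3 ship[2->3]=3 ship[1->2]=3 ship[0->1]=2 prod=2 -> inv=[2 3 3 3]
Step 5: demand=5,sold=3 ship[2->3]=3 ship[1->2]=3 ship[0->1]=2 prod=2 -> inv=[2 2 3 3]
Step 6: demand=5,sold=3 ship[2->3]=3 ship[1->2]=2 ship[0->1]=2 prod=2 -> inv=[2 2 2 3]
Step 7: demand=5,sold=3 ship[2->3]=2 ship[1->2]=2 ship[0->1]=2 prod=2 -> inv=[2 2 2 2]
Step 8: demand=5,sold=2 ship[2->3]=2 ship[1->2]=2 ship[0->1]=2 prod=2 -> inv=[2 2 2 2]

2 2 2 2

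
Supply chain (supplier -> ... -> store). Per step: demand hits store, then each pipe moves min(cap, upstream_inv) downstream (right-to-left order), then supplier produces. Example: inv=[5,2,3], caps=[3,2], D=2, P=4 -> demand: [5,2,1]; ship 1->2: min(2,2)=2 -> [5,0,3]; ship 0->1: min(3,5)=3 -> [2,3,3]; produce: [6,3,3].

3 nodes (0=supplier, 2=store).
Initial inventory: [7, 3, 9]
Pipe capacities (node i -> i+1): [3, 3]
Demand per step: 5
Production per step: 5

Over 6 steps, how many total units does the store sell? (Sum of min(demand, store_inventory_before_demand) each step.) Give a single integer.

Step 1: sold=5 (running total=5) -> [9 3 7]
Step 2: sold=5 (running total=10) -> [11 3 5]
Step 3: sold=5 (running total=15) -> [13 3 3]
Step 4: sold=3 (running total=18) -> [15 3 3]
Step 5: sold=3 (running total=21) -> [17 3 3]
Step 6: sold=3 (running total=24) -> [19 3 3]

Answer: 24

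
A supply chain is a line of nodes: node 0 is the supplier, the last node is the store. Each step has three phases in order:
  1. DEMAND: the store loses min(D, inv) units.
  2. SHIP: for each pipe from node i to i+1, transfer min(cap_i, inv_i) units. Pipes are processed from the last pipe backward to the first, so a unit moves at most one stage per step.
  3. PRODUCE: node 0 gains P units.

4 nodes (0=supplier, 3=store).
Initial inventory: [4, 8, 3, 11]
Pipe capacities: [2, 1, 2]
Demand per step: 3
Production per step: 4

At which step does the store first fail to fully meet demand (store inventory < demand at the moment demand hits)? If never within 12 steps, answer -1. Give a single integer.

Step 1: demand=3,sold=3 ship[2->3]=2 ship[1->2]=1 ship[0->1]=2 prod=4 -> [6 9 2 10]
Step 2: demand=3,sold=3 ship[2->3]=2 ship[1->2]=1 ship[0->1]=2 prod=4 -> [8 10 1 9]
Step 3: demand=3,sold=3 ship[2->3]=1 ship[1->2]=1 ship[0->1]=2 prod=4 -> [10 11 1 7]
Step 4: demand=3,sold=3 ship[2->3]=1 ship[1->2]=1 ship[0->1]=2 prod=4 -> [12 12 1 5]
Step 5: demand=3,sold=3 ship[2->3]=1 ship[1->2]=1 ship[0->1]=2 prod=4 -> [14 13 1 3]
Step 6: demand=3,sold=3 ship[2->3]=1 ship[1->2]=1 ship[0->1]=2 prod=4 -> [16 14 1 1]
Step 7: demand=3,sold=1 ship[2->3]=1 ship[1->2]=1 ship[0->1]=2 prod=4 -> [18 15 1 1]
Step 8: demand=3,sold=1 ship[2->3]=1 ship[1->2]=1 ship[0->1]=2 prod=4 -> [20 16 1 1]
Step 9: demand=3,sold=1 ship[2->3]=1 ship[1->2]=1 ship[0->1]=2 prod=4 -> [22 17 1 1]
Step 10: demand=3,sold=1 ship[2->3]=1 ship[1->2]=1 ship[0->1]=2 prod=4 -> [24 18 1 1]
Step 11: demand=3,sold=1 ship[2->3]=1 ship[1->2]=1 ship[0->1]=2 prod=4 -> [26 19 1 1]
Step 12: demand=3,sold=1 ship[2->3]=1 ship[1->2]=1 ship[0->1]=2 prod=4 -> [28 20 1 1]
First stockout at step 7

7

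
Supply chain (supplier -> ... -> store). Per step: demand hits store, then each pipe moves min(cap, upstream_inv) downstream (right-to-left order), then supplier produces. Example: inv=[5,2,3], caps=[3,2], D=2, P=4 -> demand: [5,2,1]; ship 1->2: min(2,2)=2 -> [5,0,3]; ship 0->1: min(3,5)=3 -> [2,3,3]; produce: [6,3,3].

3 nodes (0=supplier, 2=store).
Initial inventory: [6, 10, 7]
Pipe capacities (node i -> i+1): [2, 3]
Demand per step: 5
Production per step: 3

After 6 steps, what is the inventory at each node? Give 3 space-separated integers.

Step 1: demand=5,sold=5 ship[1->2]=3 ship[0->1]=2 prod=3 -> inv=[7 9 5]
Step 2: demand=5,sold=5 ship[1->2]=3 ship[0->1]=2 prod=3 -> inv=[8 8 3]
Step 3: demand=5,sold=3 ship[1->2]=3 ship[0->1]=2 prod=3 -> inv=[9 7 3]
Step 4: demand=5,sold=3 ship[1->2]=3 ship[0->1]=2 prod=3 -> inv=[10 6 3]
Step 5: demand=5,sold=3 ship[1->2]=3 ship[0->1]=2 prod=3 -> inv=[11 5 3]
Step 6: demand=5,sold=3 ship[1->2]=3 ship[0->1]=2 prod=3 -> inv=[12 4 3]

12 4 3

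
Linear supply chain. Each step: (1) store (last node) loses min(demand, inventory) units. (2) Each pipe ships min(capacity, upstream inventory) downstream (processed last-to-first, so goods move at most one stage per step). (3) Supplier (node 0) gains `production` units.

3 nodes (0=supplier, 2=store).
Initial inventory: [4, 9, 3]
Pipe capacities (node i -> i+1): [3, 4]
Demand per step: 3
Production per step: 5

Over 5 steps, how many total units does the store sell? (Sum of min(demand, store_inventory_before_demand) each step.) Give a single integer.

Answer: 15

Derivation:
Step 1: sold=3 (running total=3) -> [6 8 4]
Step 2: sold=3 (running total=6) -> [8 7 5]
Step 3: sold=3 (running total=9) -> [10 6 6]
Step 4: sold=3 (running total=12) -> [12 5 7]
Step 5: sold=3 (running total=15) -> [14 4 8]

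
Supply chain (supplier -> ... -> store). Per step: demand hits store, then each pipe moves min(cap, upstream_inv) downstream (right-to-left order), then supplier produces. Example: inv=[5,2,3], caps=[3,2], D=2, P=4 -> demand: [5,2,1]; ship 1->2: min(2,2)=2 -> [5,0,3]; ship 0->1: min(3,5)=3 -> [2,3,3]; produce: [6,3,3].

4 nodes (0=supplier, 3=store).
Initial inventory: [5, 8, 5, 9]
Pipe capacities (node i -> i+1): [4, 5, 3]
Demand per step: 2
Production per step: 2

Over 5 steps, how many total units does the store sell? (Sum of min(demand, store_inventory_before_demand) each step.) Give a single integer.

Answer: 10

Derivation:
Step 1: sold=2 (running total=2) -> [3 7 7 10]
Step 2: sold=2 (running total=4) -> [2 5 9 11]
Step 3: sold=2 (running total=6) -> [2 2 11 12]
Step 4: sold=2 (running total=8) -> [2 2 10 13]
Step 5: sold=2 (running total=10) -> [2 2 9 14]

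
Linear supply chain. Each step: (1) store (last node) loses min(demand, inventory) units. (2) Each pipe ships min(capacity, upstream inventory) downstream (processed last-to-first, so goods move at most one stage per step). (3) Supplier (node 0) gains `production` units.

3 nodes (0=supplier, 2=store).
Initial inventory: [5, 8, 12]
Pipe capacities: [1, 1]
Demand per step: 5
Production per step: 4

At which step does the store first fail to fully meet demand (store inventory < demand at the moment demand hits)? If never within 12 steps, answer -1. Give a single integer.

Step 1: demand=5,sold=5 ship[1->2]=1 ship[0->1]=1 prod=4 -> [8 8 8]
Step 2: demand=5,sold=5 ship[1->2]=1 ship[0->1]=1 prod=4 -> [11 8 4]
Step 3: demand=5,sold=4 ship[1->2]=1 ship[0->1]=1 prod=4 -> [14 8 1]
Step 4: demand=5,sold=1 ship[1->2]=1 ship[0->1]=1 prod=4 -> [17 8 1]
Step 5: demand=5,sold=1 ship[1->2]=1 ship[0->1]=1 prod=4 -> [20 8 1]
Step 6: demand=5,sold=1 ship[1->2]=1 ship[0->1]=1 prod=4 -> [23 8 1]
Step 7: demand=5,sold=1 ship[1->2]=1 ship[0->1]=1 prod=4 -> [26 8 1]
Step 8: demand=5,sold=1 ship[1->2]=1 ship[0->1]=1 prod=4 -> [29 8 1]
Step 9: demand=5,sold=1 ship[1->2]=1 ship[0->1]=1 prod=4 -> [32 8 1]
Step 10: demand=5,sold=1 ship[1->2]=1 ship[0->1]=1 prod=4 -> [35 8 1]
Step 11: demand=5,sold=1 ship[1->2]=1 ship[0->1]=1 prod=4 -> [38 8 1]
Step 12: demand=5,sold=1 ship[1->2]=1 ship[0->1]=1 prod=4 -> [41 8 1]
First stockout at step 3

3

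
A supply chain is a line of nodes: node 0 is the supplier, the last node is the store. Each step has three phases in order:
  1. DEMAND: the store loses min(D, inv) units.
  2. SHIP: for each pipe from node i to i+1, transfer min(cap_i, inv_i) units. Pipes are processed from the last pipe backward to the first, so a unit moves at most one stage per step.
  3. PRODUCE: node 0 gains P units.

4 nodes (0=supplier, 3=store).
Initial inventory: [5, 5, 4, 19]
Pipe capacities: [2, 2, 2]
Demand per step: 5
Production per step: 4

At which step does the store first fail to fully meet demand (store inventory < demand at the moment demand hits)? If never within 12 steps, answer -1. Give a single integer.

Step 1: demand=5,sold=5 ship[2->3]=2 ship[1->2]=2 ship[0->1]=2 prod=4 -> [7 5 4 16]
Step 2: demand=5,sold=5 ship[2->3]=2 ship[1->2]=2 ship[0->1]=2 prod=4 -> [9 5 4 13]
Step 3: demand=5,sold=5 ship[2->3]=2 ship[1->2]=2 ship[0->1]=2 prod=4 -> [11 5 4 10]
Step 4: demand=5,sold=5 ship[2->3]=2 ship[1->2]=2 ship[0->1]=2 prod=4 -> [13 5 4 7]
Step 5: demand=5,sold=5 ship[2->3]=2 ship[1->2]=2 ship[0->1]=2 prod=4 -> [15 5 4 4]
Step 6: demand=5,sold=4 ship[2->3]=2 ship[1->2]=2 ship[0->1]=2 prod=4 -> [17 5 4 2]
Step 7: demand=5,sold=2 ship[2->3]=2 ship[1->2]=2 ship[0->1]=2 prod=4 -> [19 5 4 2]
Step 8: demand=5,sold=2 ship[2->3]=2 ship[1->2]=2 ship[0->1]=2 prod=4 -> [21 5 4 2]
Step 9: demand=5,sold=2 ship[2->3]=2 ship[1->2]=2 ship[0->1]=2 prod=4 -> [23 5 4 2]
Step 10: demand=5,sold=2 ship[2->3]=2 ship[1->2]=2 ship[0->1]=2 prod=4 -> [25 5 4 2]
Step 11: demand=5,sold=2 ship[2->3]=2 ship[1->2]=2 ship[0->1]=2 prod=4 -> [27 5 4 2]
Step 12: demand=5,sold=2 ship[2->3]=2 ship[1->2]=2 ship[0->1]=2 prod=4 -> [29 5 4 2]
First stockout at step 6

6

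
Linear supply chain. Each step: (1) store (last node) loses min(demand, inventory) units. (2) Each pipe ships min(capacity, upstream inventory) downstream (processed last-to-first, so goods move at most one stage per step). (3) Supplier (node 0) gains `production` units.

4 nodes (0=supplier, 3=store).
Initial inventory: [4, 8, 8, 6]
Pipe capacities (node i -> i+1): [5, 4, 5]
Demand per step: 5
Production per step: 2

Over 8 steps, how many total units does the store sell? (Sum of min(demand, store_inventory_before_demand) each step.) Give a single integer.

Step 1: sold=5 (running total=5) -> [2 8 7 6]
Step 2: sold=5 (running total=10) -> [2 6 6 6]
Step 3: sold=5 (running total=15) -> [2 4 5 6]
Step 4: sold=5 (running total=20) -> [2 2 4 6]
Step 5: sold=5 (running total=25) -> [2 2 2 5]
Step 6: sold=5 (running total=30) -> [2 2 2 2]
Step 7: sold=2 (running total=32) -> [2 2 2 2]
Step 8: sold=2 (running total=34) -> [2 2 2 2]

Answer: 34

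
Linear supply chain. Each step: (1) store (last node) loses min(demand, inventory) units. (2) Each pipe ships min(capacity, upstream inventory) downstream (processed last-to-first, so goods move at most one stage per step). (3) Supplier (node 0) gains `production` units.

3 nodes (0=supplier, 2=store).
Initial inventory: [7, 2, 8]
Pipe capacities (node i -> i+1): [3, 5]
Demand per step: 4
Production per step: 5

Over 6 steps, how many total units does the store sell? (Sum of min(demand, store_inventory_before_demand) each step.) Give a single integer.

Step 1: sold=4 (running total=4) -> [9 3 6]
Step 2: sold=4 (running total=8) -> [11 3 5]
Step 3: sold=4 (running total=12) -> [13 3 4]
Step 4: sold=4 (running total=16) -> [15 3 3]
Step 5: sold=3 (running total=19) -> [17 3 3]
Step 6: sold=3 (running total=22) -> [19 3 3]

Answer: 22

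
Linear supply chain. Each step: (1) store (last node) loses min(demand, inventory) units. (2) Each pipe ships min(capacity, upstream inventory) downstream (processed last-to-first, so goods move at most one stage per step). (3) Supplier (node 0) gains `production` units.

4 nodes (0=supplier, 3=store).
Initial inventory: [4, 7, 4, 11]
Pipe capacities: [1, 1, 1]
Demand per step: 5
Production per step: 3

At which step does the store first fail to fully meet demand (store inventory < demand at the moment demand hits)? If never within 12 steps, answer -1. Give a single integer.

Step 1: demand=5,sold=5 ship[2->3]=1 ship[1->2]=1 ship[0->1]=1 prod=3 -> [6 7 4 7]
Step 2: demand=5,sold=5 ship[2->3]=1 ship[1->2]=1 ship[0->1]=1 prod=3 -> [8 7 4 3]
Step 3: demand=5,sold=3 ship[2->3]=1 ship[1->2]=1 ship[0->1]=1 prod=3 -> [10 7 4 1]
Step 4: demand=5,sold=1 ship[2->3]=1 ship[1->2]=1 ship[0->1]=1 prod=3 -> [12 7 4 1]
Step 5: demand=5,sold=1 ship[2->3]=1 ship[1->2]=1 ship[0->1]=1 prod=3 -> [14 7 4 1]
Step 6: demand=5,sold=1 ship[2->3]=1 ship[1->2]=1 ship[0->1]=1 prod=3 -> [16 7 4 1]
Step 7: demand=5,sold=1 ship[2->3]=1 ship[1->2]=1 ship[0->1]=1 prod=3 -> [18 7 4 1]
Step 8: demand=5,sold=1 ship[2->3]=1 ship[1->2]=1 ship[0->1]=1 prod=3 -> [20 7 4 1]
Step 9: demand=5,sold=1 ship[2->3]=1 ship[1->2]=1 ship[0->1]=1 prod=3 -> [22 7 4 1]
Step 10: demand=5,sold=1 ship[2->3]=1 ship[1->2]=1 ship[0->1]=1 prod=3 -> [24 7 4 1]
Step 11: demand=5,sold=1 ship[2->3]=1 ship[1->2]=1 ship[0->1]=1 prod=3 -> [26 7 4 1]
Step 12: demand=5,sold=1 ship[2->3]=1 ship[1->2]=1 ship[0->1]=1 prod=3 -> [28 7 4 1]
First stockout at step 3

3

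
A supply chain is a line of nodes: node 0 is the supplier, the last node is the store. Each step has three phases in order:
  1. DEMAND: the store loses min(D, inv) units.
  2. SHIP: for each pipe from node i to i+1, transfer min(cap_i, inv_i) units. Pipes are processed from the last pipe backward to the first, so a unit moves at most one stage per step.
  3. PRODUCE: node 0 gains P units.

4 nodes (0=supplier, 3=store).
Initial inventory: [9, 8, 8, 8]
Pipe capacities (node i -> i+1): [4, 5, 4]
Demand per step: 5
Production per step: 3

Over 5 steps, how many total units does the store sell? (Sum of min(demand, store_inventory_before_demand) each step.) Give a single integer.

Step 1: sold=5 (running total=5) -> [8 7 9 7]
Step 2: sold=5 (running total=10) -> [7 6 10 6]
Step 3: sold=5 (running total=15) -> [6 5 11 5]
Step 4: sold=5 (running total=20) -> [5 4 12 4]
Step 5: sold=4 (running total=24) -> [4 4 12 4]

Answer: 24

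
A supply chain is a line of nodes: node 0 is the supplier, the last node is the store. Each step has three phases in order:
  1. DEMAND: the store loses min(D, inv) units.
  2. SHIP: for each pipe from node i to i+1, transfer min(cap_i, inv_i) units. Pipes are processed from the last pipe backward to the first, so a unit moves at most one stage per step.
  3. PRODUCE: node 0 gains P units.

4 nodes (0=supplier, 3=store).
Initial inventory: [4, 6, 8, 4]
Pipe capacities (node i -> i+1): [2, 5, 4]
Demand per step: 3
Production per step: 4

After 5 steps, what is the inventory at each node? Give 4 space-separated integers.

Step 1: demand=3,sold=3 ship[2->3]=4 ship[1->2]=5 ship[0->1]=2 prod=4 -> inv=[6 3 9 5]
Step 2: demand=3,sold=3 ship[2->3]=4 ship[1->2]=3 ship[0->1]=2 prod=4 -> inv=[8 2 8 6]
Step 3: demand=3,sold=3 ship[2->3]=4 ship[1->2]=2 ship[0->1]=2 prod=4 -> inv=[10 2 6 7]
Step 4: demand=3,sold=3 ship[2->3]=4 ship[1->2]=2 ship[0->1]=2 prod=4 -> inv=[12 2 4 8]
Step 5: demand=3,sold=3 ship[2->3]=4 ship[1->2]=2 ship[0->1]=2 prod=4 -> inv=[14 2 2 9]

14 2 2 9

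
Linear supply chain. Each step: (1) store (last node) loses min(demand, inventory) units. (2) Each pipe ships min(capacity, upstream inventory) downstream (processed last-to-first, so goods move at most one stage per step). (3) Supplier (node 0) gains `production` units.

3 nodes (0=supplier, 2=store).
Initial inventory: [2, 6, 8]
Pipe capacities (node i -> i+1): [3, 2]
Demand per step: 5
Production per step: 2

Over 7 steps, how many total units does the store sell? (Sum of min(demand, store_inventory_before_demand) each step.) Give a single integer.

Step 1: sold=5 (running total=5) -> [2 6 5]
Step 2: sold=5 (running total=10) -> [2 6 2]
Step 3: sold=2 (running total=12) -> [2 6 2]
Step 4: sold=2 (running total=14) -> [2 6 2]
Step 5: sold=2 (running total=16) -> [2 6 2]
Step 6: sold=2 (running total=18) -> [2 6 2]
Step 7: sold=2 (running total=20) -> [2 6 2]

Answer: 20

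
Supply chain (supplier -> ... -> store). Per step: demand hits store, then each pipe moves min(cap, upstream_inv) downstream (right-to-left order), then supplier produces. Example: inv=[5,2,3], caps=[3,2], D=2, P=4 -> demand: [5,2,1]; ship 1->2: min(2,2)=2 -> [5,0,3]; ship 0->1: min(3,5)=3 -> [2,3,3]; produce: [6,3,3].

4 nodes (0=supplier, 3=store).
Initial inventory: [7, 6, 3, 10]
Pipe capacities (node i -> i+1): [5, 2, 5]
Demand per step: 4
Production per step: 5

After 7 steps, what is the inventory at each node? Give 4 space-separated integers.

Step 1: demand=4,sold=4 ship[2->3]=3 ship[1->2]=2 ship[0->1]=5 prod=5 -> inv=[7 9 2 9]
Step 2: demand=4,sold=4 ship[2->3]=2 ship[1->2]=2 ship[0->1]=5 prod=5 -> inv=[7 12 2 7]
Step 3: demand=4,sold=4 ship[2->3]=2 ship[1->2]=2 ship[0->1]=5 prod=5 -> inv=[7 15 2 5]
Step 4: demand=4,sold=4 ship[2->3]=2 ship[1->2]=2 ship[0->1]=5 prod=5 -> inv=[7 18 2 3]
Step 5: demand=4,sold=3 ship[2->3]=2 ship[1->2]=2 ship[0->1]=5 prod=5 -> inv=[7 21 2 2]
Step 6: demand=4,sold=2 ship[2->3]=2 ship[1->2]=2 ship[0->1]=5 prod=5 -> inv=[7 24 2 2]
Step 7: demand=4,sold=2 ship[2->3]=2 ship[1->2]=2 ship[0->1]=5 prod=5 -> inv=[7 27 2 2]

7 27 2 2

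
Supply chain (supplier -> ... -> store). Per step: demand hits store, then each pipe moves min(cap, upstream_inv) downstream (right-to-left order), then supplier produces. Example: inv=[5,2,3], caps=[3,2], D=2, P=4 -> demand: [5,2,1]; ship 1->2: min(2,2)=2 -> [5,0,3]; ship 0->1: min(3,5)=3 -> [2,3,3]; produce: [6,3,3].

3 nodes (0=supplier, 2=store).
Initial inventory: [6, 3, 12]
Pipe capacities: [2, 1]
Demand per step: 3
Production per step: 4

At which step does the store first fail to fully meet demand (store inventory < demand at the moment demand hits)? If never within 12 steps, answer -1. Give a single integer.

Step 1: demand=3,sold=3 ship[1->2]=1 ship[0->1]=2 prod=4 -> [8 4 10]
Step 2: demand=3,sold=3 ship[1->2]=1 ship[0->1]=2 prod=4 -> [10 5 8]
Step 3: demand=3,sold=3 ship[1->2]=1 ship[0->1]=2 prod=4 -> [12 6 6]
Step 4: demand=3,sold=3 ship[1->2]=1 ship[0->1]=2 prod=4 -> [14 7 4]
Step 5: demand=3,sold=3 ship[1->2]=1 ship[0->1]=2 prod=4 -> [16 8 2]
Step 6: demand=3,sold=2 ship[1->2]=1 ship[0->1]=2 prod=4 -> [18 9 1]
Step 7: demand=3,sold=1 ship[1->2]=1 ship[0->1]=2 prod=4 -> [20 10 1]
Step 8: demand=3,sold=1 ship[1->2]=1 ship[0->1]=2 prod=4 -> [22 11 1]
Step 9: demand=3,sold=1 ship[1->2]=1 ship[0->1]=2 prod=4 -> [24 12 1]
Step 10: demand=3,sold=1 ship[1->2]=1 ship[0->1]=2 prod=4 -> [26 13 1]
Step 11: demand=3,sold=1 ship[1->2]=1 ship[0->1]=2 prod=4 -> [28 14 1]
Step 12: demand=3,sold=1 ship[1->2]=1 ship[0->1]=2 prod=4 -> [30 15 1]
First stockout at step 6

6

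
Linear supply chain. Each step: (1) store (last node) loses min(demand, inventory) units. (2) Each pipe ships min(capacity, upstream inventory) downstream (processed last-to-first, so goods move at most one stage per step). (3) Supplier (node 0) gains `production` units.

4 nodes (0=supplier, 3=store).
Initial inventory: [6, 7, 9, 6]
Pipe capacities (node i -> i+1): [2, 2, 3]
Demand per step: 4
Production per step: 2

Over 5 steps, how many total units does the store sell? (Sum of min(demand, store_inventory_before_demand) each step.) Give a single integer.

Step 1: sold=4 (running total=4) -> [6 7 8 5]
Step 2: sold=4 (running total=8) -> [6 7 7 4]
Step 3: sold=4 (running total=12) -> [6 7 6 3]
Step 4: sold=3 (running total=15) -> [6 7 5 3]
Step 5: sold=3 (running total=18) -> [6 7 4 3]

Answer: 18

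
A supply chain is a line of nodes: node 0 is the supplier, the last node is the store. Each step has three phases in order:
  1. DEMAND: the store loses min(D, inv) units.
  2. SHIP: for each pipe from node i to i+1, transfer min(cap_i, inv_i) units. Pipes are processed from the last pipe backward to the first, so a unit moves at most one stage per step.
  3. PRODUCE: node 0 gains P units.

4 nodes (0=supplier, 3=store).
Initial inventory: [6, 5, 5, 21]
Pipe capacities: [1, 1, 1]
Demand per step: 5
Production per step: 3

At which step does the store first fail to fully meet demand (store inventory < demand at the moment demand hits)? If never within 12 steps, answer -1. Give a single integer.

Step 1: demand=5,sold=5 ship[2->3]=1 ship[1->2]=1 ship[0->1]=1 prod=3 -> [8 5 5 17]
Step 2: demand=5,sold=5 ship[2->3]=1 ship[1->2]=1 ship[0->1]=1 prod=3 -> [10 5 5 13]
Step 3: demand=5,sold=5 ship[2->3]=1 ship[1->2]=1 ship[0->1]=1 prod=3 -> [12 5 5 9]
Step 4: demand=5,sold=5 ship[2->3]=1 ship[1->2]=1 ship[0->1]=1 prod=3 -> [14 5 5 5]
Step 5: demand=5,sold=5 ship[2->3]=1 ship[1->2]=1 ship[0->1]=1 prod=3 -> [16 5 5 1]
Step 6: demand=5,sold=1 ship[2->3]=1 ship[1->2]=1 ship[0->1]=1 prod=3 -> [18 5 5 1]
Step 7: demand=5,sold=1 ship[2->3]=1 ship[1->2]=1 ship[0->1]=1 prod=3 -> [20 5 5 1]
Step 8: demand=5,sold=1 ship[2->3]=1 ship[1->2]=1 ship[0->1]=1 prod=3 -> [22 5 5 1]
Step 9: demand=5,sold=1 ship[2->3]=1 ship[1->2]=1 ship[0->1]=1 prod=3 -> [24 5 5 1]
Step 10: demand=5,sold=1 ship[2->3]=1 ship[1->2]=1 ship[0->1]=1 prod=3 -> [26 5 5 1]
Step 11: demand=5,sold=1 ship[2->3]=1 ship[1->2]=1 ship[0->1]=1 prod=3 -> [28 5 5 1]
Step 12: demand=5,sold=1 ship[2->3]=1 ship[1->2]=1 ship[0->1]=1 prod=3 -> [30 5 5 1]
First stockout at step 6

6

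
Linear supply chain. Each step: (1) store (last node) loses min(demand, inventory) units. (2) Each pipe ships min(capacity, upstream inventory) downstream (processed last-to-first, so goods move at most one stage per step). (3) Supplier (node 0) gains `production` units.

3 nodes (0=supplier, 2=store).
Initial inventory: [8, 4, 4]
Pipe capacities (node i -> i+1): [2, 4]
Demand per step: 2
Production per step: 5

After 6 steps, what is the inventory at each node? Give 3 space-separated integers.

Step 1: demand=2,sold=2 ship[1->2]=4 ship[0->1]=2 prod=5 -> inv=[11 2 6]
Step 2: demand=2,sold=2 ship[1->2]=2 ship[0->1]=2 prod=5 -> inv=[14 2 6]
Step 3: demand=2,sold=2 ship[1->2]=2 ship[0->1]=2 prod=5 -> inv=[17 2 6]
Step 4: demand=2,sold=2 ship[1->2]=2 ship[0->1]=2 prod=5 -> inv=[20 2 6]
Step 5: demand=2,sold=2 ship[1->2]=2 ship[0->1]=2 prod=5 -> inv=[23 2 6]
Step 6: demand=2,sold=2 ship[1->2]=2 ship[0->1]=2 prod=5 -> inv=[26 2 6]

26 2 6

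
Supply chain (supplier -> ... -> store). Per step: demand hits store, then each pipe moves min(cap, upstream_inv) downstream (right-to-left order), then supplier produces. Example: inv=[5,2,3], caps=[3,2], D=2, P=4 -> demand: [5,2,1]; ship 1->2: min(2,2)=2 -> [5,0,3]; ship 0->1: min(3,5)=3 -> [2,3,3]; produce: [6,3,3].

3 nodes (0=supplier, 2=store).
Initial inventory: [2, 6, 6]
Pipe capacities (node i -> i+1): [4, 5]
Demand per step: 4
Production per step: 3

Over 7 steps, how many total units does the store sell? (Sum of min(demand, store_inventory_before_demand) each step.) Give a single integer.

Answer: 26

Derivation:
Step 1: sold=4 (running total=4) -> [3 3 7]
Step 2: sold=4 (running total=8) -> [3 3 6]
Step 3: sold=4 (running total=12) -> [3 3 5]
Step 4: sold=4 (running total=16) -> [3 3 4]
Step 5: sold=4 (running total=20) -> [3 3 3]
Step 6: sold=3 (running total=23) -> [3 3 3]
Step 7: sold=3 (running total=26) -> [3 3 3]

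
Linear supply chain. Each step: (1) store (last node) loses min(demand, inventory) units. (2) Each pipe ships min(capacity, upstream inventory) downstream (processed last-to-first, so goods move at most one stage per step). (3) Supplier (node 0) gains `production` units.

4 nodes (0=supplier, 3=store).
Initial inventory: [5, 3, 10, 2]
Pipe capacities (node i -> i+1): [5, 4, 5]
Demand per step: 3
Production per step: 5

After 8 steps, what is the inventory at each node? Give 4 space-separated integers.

Step 1: demand=3,sold=2 ship[2->3]=5 ship[1->2]=3 ship[0->1]=5 prod=5 -> inv=[5 5 8 5]
Step 2: demand=3,sold=3 ship[2->3]=5 ship[1->2]=4 ship[0->1]=5 prod=5 -> inv=[5 6 7 7]
Step 3: demand=3,sold=3 ship[2->3]=5 ship[1->2]=4 ship[0->1]=5 prod=5 -> inv=[5 7 6 9]
Step 4: demand=3,sold=3 ship[2->3]=5 ship[1->2]=4 ship[0->1]=5 prod=5 -> inv=[5 8 5 11]
Step 5: demand=3,sold=3 ship[2->3]=5 ship[1->2]=4 ship[0->1]=5 prod=5 -> inv=[5 9 4 13]
Step 6: demand=3,sold=3 ship[2->3]=4 ship[1->2]=4 ship[0->1]=5 prod=5 -> inv=[5 10 4 14]
Step 7: demand=3,sold=3 ship[2->3]=4 ship[1->2]=4 ship[0->1]=5 prod=5 -> inv=[5 11 4 15]
Step 8: demand=3,sold=3 ship[2->3]=4 ship[1->2]=4 ship[0->1]=5 prod=5 -> inv=[5 12 4 16]

5 12 4 16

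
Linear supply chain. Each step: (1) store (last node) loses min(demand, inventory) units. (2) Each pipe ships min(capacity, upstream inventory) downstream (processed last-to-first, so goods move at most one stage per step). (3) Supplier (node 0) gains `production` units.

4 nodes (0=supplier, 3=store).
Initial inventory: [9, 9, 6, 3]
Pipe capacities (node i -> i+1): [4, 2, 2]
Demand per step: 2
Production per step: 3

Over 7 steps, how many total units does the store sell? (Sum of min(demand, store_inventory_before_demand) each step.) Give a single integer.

Step 1: sold=2 (running total=2) -> [8 11 6 3]
Step 2: sold=2 (running total=4) -> [7 13 6 3]
Step 3: sold=2 (running total=6) -> [6 15 6 3]
Step 4: sold=2 (running total=8) -> [5 17 6 3]
Step 5: sold=2 (running total=10) -> [4 19 6 3]
Step 6: sold=2 (running total=12) -> [3 21 6 3]
Step 7: sold=2 (running total=14) -> [3 22 6 3]

Answer: 14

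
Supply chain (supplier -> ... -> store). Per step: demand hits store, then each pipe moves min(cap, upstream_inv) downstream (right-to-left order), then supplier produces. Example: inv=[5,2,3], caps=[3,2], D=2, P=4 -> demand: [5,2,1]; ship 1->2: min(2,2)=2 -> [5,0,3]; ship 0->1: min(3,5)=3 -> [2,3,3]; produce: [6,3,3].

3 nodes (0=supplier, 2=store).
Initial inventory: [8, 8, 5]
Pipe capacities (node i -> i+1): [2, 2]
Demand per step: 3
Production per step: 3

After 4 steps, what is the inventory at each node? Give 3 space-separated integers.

Step 1: demand=3,sold=3 ship[1->2]=2 ship[0->1]=2 prod=3 -> inv=[9 8 4]
Step 2: demand=3,sold=3 ship[1->2]=2 ship[0->1]=2 prod=3 -> inv=[10 8 3]
Step 3: demand=3,sold=3 ship[1->2]=2 ship[0->1]=2 prod=3 -> inv=[11 8 2]
Step 4: demand=3,sold=2 ship[1->2]=2 ship[0->1]=2 prod=3 -> inv=[12 8 2]

12 8 2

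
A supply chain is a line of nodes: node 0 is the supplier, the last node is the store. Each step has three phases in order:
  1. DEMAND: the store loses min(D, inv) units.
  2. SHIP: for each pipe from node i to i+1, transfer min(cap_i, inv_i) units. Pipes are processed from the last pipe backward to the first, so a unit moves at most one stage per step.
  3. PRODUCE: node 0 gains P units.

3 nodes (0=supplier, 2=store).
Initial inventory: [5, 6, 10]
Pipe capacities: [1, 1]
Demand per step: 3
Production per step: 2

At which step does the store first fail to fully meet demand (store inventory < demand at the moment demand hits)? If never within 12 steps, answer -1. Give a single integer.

Step 1: demand=3,sold=3 ship[1->2]=1 ship[0->1]=1 prod=2 -> [6 6 8]
Step 2: demand=3,sold=3 ship[1->2]=1 ship[0->1]=1 prod=2 -> [7 6 6]
Step 3: demand=3,sold=3 ship[1->2]=1 ship[0->1]=1 prod=2 -> [8 6 4]
Step 4: demand=3,sold=3 ship[1->2]=1 ship[0->1]=1 prod=2 -> [9 6 2]
Step 5: demand=3,sold=2 ship[1->2]=1 ship[0->1]=1 prod=2 -> [10 6 1]
Step 6: demand=3,sold=1 ship[1->2]=1 ship[0->1]=1 prod=2 -> [11 6 1]
Step 7: demand=3,sold=1 ship[1->2]=1 ship[0->1]=1 prod=2 -> [12 6 1]
Step 8: demand=3,sold=1 ship[1->2]=1 ship[0->1]=1 prod=2 -> [13 6 1]
Step 9: demand=3,sold=1 ship[1->2]=1 ship[0->1]=1 prod=2 -> [14 6 1]
Step 10: demand=3,sold=1 ship[1->2]=1 ship[0->1]=1 prod=2 -> [15 6 1]
Step 11: demand=3,sold=1 ship[1->2]=1 ship[0->1]=1 prod=2 -> [16 6 1]
Step 12: demand=3,sold=1 ship[1->2]=1 ship[0->1]=1 prod=2 -> [17 6 1]
First stockout at step 5

5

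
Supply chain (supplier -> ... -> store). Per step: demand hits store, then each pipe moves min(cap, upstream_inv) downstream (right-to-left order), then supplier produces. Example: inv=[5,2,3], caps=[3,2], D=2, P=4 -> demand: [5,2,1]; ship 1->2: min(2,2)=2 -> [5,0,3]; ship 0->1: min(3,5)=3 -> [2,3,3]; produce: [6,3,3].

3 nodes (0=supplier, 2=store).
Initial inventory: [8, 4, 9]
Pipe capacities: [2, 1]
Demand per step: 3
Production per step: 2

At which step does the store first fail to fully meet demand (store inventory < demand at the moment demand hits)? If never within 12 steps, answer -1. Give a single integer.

Step 1: demand=3,sold=3 ship[1->2]=1 ship[0->1]=2 prod=2 -> [8 5 7]
Step 2: demand=3,sold=3 ship[1->2]=1 ship[0->1]=2 prod=2 -> [8 6 5]
Step 3: demand=3,sold=3 ship[1->2]=1 ship[0->1]=2 prod=2 -> [8 7 3]
Step 4: demand=3,sold=3 ship[1->2]=1 ship[0->1]=2 prod=2 -> [8 8 1]
Step 5: demand=3,sold=1 ship[1->2]=1 ship[0->1]=2 prod=2 -> [8 9 1]
Step 6: demand=3,sold=1 ship[1->2]=1 ship[0->1]=2 prod=2 -> [8 10 1]
Step 7: demand=3,sold=1 ship[1->2]=1 ship[0->1]=2 prod=2 -> [8 11 1]
Step 8: demand=3,sold=1 ship[1->2]=1 ship[0->1]=2 prod=2 -> [8 12 1]
Step 9: demand=3,sold=1 ship[1->2]=1 ship[0->1]=2 prod=2 -> [8 13 1]
Step 10: demand=3,sold=1 ship[1->2]=1 ship[0->1]=2 prod=2 -> [8 14 1]
Step 11: demand=3,sold=1 ship[1->2]=1 ship[0->1]=2 prod=2 -> [8 15 1]
Step 12: demand=3,sold=1 ship[1->2]=1 ship[0->1]=2 prod=2 -> [8 16 1]
First stockout at step 5

5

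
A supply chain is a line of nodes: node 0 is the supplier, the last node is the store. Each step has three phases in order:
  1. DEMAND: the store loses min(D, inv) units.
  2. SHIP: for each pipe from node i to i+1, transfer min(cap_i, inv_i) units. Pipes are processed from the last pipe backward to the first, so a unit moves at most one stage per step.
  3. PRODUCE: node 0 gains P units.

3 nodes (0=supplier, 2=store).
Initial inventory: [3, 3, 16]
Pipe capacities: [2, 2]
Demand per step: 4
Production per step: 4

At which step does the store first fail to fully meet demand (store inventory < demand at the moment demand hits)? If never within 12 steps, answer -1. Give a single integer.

Step 1: demand=4,sold=4 ship[1->2]=2 ship[0->1]=2 prod=4 -> [5 3 14]
Step 2: demand=4,sold=4 ship[1->2]=2 ship[0->1]=2 prod=4 -> [7 3 12]
Step 3: demand=4,sold=4 ship[1->2]=2 ship[0->1]=2 prod=4 -> [9 3 10]
Step 4: demand=4,sold=4 ship[1->2]=2 ship[0->1]=2 prod=4 -> [11 3 8]
Step 5: demand=4,sold=4 ship[1->2]=2 ship[0->1]=2 prod=4 -> [13 3 6]
Step 6: demand=4,sold=4 ship[1->2]=2 ship[0->1]=2 prod=4 -> [15 3 4]
Step 7: demand=4,sold=4 ship[1->2]=2 ship[0->1]=2 prod=4 -> [17 3 2]
Step 8: demand=4,sold=2 ship[1->2]=2 ship[0->1]=2 prod=4 -> [19 3 2]
Step 9: demand=4,sold=2 ship[1->2]=2 ship[0->1]=2 prod=4 -> [21 3 2]
Step 10: demand=4,sold=2 ship[1->2]=2 ship[0->1]=2 prod=4 -> [23 3 2]
Step 11: demand=4,sold=2 ship[1->2]=2 ship[0->1]=2 prod=4 -> [25 3 2]
Step 12: demand=4,sold=2 ship[1->2]=2 ship[0->1]=2 prod=4 -> [27 3 2]
First stockout at step 8

8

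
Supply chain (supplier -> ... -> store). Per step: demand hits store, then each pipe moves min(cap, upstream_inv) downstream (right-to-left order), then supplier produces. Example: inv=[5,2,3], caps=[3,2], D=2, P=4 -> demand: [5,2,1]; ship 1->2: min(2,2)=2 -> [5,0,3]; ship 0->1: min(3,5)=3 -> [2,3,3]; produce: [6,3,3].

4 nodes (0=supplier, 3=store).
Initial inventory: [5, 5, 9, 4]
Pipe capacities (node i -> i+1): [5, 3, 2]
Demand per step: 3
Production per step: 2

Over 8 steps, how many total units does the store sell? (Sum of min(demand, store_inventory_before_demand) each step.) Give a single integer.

Answer: 18

Derivation:
Step 1: sold=3 (running total=3) -> [2 7 10 3]
Step 2: sold=3 (running total=6) -> [2 6 11 2]
Step 3: sold=2 (running total=8) -> [2 5 12 2]
Step 4: sold=2 (running total=10) -> [2 4 13 2]
Step 5: sold=2 (running total=12) -> [2 3 14 2]
Step 6: sold=2 (running total=14) -> [2 2 15 2]
Step 7: sold=2 (running total=16) -> [2 2 15 2]
Step 8: sold=2 (running total=18) -> [2 2 15 2]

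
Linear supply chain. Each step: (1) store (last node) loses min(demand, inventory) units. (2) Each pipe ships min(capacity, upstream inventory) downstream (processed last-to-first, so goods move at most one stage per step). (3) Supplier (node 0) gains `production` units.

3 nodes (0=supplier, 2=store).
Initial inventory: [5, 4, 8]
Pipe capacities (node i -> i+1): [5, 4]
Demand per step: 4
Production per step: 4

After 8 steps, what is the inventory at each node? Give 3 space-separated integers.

Step 1: demand=4,sold=4 ship[1->2]=4 ship[0->1]=5 prod=4 -> inv=[4 5 8]
Step 2: demand=4,sold=4 ship[1->2]=4 ship[0->1]=4 prod=4 -> inv=[4 5 8]
Step 3: demand=4,sold=4 ship[1->2]=4 ship[0->1]=4 prod=4 -> inv=[4 5 8]
Step 4: demand=4,sold=4 ship[1->2]=4 ship[0->1]=4 prod=4 -> inv=[4 5 8]
Step 5: demand=4,sold=4 ship[1->2]=4 ship[0->1]=4 prod=4 -> inv=[4 5 8]
Step 6: demand=4,sold=4 ship[1->2]=4 ship[0->1]=4 prod=4 -> inv=[4 5 8]
Step 7: demand=4,sold=4 ship[1->2]=4 ship[0->1]=4 prod=4 -> inv=[4 5 8]
Step 8: demand=4,sold=4 ship[1->2]=4 ship[0->1]=4 prod=4 -> inv=[4 5 8]

4 5 8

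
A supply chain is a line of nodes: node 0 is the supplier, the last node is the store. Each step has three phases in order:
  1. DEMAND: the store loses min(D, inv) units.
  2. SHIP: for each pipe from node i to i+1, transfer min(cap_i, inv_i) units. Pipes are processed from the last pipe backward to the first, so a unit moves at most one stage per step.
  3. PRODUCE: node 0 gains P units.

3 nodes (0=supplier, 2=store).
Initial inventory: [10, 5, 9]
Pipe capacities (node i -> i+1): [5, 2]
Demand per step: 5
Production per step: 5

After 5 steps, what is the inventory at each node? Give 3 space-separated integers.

Step 1: demand=5,sold=5 ship[1->2]=2 ship[0->1]=5 prod=5 -> inv=[10 8 6]
Step 2: demand=5,sold=5 ship[1->2]=2 ship[0->1]=5 prod=5 -> inv=[10 11 3]
Step 3: demand=5,sold=3 ship[1->2]=2 ship[0->1]=5 prod=5 -> inv=[10 14 2]
Step 4: demand=5,sold=2 ship[1->2]=2 ship[0->1]=5 prod=5 -> inv=[10 17 2]
Step 5: demand=5,sold=2 ship[1->2]=2 ship[0->1]=5 prod=5 -> inv=[10 20 2]

10 20 2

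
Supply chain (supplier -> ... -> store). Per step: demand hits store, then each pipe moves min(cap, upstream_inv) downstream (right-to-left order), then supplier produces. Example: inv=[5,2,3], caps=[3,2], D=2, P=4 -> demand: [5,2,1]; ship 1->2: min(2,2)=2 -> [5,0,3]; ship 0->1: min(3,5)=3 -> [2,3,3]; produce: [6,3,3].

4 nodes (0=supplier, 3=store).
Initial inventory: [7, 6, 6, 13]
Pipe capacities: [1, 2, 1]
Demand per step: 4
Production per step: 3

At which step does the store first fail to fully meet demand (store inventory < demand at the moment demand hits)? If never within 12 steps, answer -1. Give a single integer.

Step 1: demand=4,sold=4 ship[2->3]=1 ship[1->2]=2 ship[0->1]=1 prod=3 -> [9 5 7 10]
Step 2: demand=4,sold=4 ship[2->3]=1 ship[1->2]=2 ship[0->1]=1 prod=3 -> [11 4 8 7]
Step 3: demand=4,sold=4 ship[2->3]=1 ship[1->2]=2 ship[0->1]=1 prod=3 -> [13 3 9 4]
Step 4: demand=4,sold=4 ship[2->3]=1 ship[1->2]=2 ship[0->1]=1 prod=3 -> [15 2 10 1]
Step 5: demand=4,sold=1 ship[2->3]=1 ship[1->2]=2 ship[0->1]=1 prod=3 -> [17 1 11 1]
Step 6: demand=4,sold=1 ship[2->3]=1 ship[1->2]=1 ship[0->1]=1 prod=3 -> [19 1 11 1]
Step 7: demand=4,sold=1 ship[2->3]=1 ship[1->2]=1 ship[0->1]=1 prod=3 -> [21 1 11 1]
Step 8: demand=4,sold=1 ship[2->3]=1 ship[1->2]=1 ship[0->1]=1 prod=3 -> [23 1 11 1]
Step 9: demand=4,sold=1 ship[2->3]=1 ship[1->2]=1 ship[0->1]=1 prod=3 -> [25 1 11 1]
Step 10: demand=4,sold=1 ship[2->3]=1 ship[1->2]=1 ship[0->1]=1 prod=3 -> [27 1 11 1]
Step 11: demand=4,sold=1 ship[2->3]=1 ship[1->2]=1 ship[0->1]=1 prod=3 -> [29 1 11 1]
Step 12: demand=4,sold=1 ship[2->3]=1 ship[1->2]=1 ship[0->1]=1 prod=3 -> [31 1 11 1]
First stockout at step 5

5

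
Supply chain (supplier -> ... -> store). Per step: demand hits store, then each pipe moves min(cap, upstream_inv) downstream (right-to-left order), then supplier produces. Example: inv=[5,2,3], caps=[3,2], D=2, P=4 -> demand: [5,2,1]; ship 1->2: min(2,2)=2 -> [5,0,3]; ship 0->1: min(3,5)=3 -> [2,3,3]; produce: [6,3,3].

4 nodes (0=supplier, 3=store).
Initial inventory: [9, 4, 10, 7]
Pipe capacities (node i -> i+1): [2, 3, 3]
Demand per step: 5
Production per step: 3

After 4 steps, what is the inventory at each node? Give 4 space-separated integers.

Step 1: demand=5,sold=5 ship[2->3]=3 ship[1->2]=3 ship[0->1]=2 prod=3 -> inv=[10 3 10 5]
Step 2: demand=5,sold=5 ship[2->3]=3 ship[1->2]=3 ship[0->1]=2 prod=3 -> inv=[11 2 10 3]
Step 3: demand=5,sold=3 ship[2->3]=3 ship[1->2]=2 ship[0->1]=2 prod=3 -> inv=[12 2 9 3]
Step 4: demand=5,sold=3 ship[2->3]=3 ship[1->2]=2 ship[0->1]=2 prod=3 -> inv=[13 2 8 3]

13 2 8 3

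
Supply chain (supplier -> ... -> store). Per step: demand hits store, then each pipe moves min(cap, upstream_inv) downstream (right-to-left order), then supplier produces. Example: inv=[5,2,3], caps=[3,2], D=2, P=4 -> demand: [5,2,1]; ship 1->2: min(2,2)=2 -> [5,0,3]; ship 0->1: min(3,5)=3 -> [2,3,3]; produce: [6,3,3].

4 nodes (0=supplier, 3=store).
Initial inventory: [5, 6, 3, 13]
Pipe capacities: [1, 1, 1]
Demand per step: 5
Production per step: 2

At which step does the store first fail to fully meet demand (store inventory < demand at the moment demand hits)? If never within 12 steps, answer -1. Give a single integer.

Step 1: demand=5,sold=5 ship[2->3]=1 ship[1->2]=1 ship[0->1]=1 prod=2 -> [6 6 3 9]
Step 2: demand=5,sold=5 ship[2->3]=1 ship[1->2]=1 ship[0->1]=1 prod=2 -> [7 6 3 5]
Step 3: demand=5,sold=5 ship[2->3]=1 ship[1->2]=1 ship[0->1]=1 prod=2 -> [8 6 3 1]
Step 4: demand=5,sold=1 ship[2->3]=1 ship[1->2]=1 ship[0->1]=1 prod=2 -> [9 6 3 1]
Step 5: demand=5,sold=1 ship[2->3]=1 ship[1->2]=1 ship[0->1]=1 prod=2 -> [10 6 3 1]
Step 6: demand=5,sold=1 ship[2->3]=1 ship[1->2]=1 ship[0->1]=1 prod=2 -> [11 6 3 1]
Step 7: demand=5,sold=1 ship[2->3]=1 ship[1->2]=1 ship[0->1]=1 prod=2 -> [12 6 3 1]
Step 8: demand=5,sold=1 ship[2->3]=1 ship[1->2]=1 ship[0->1]=1 prod=2 -> [13 6 3 1]
Step 9: demand=5,sold=1 ship[2->3]=1 ship[1->2]=1 ship[0->1]=1 prod=2 -> [14 6 3 1]
Step 10: demand=5,sold=1 ship[2->3]=1 ship[1->2]=1 ship[0->1]=1 prod=2 -> [15 6 3 1]
Step 11: demand=5,sold=1 ship[2->3]=1 ship[1->2]=1 ship[0->1]=1 prod=2 -> [16 6 3 1]
Step 12: demand=5,sold=1 ship[2->3]=1 ship[1->2]=1 ship[0->1]=1 prod=2 -> [17 6 3 1]
First stockout at step 4

4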